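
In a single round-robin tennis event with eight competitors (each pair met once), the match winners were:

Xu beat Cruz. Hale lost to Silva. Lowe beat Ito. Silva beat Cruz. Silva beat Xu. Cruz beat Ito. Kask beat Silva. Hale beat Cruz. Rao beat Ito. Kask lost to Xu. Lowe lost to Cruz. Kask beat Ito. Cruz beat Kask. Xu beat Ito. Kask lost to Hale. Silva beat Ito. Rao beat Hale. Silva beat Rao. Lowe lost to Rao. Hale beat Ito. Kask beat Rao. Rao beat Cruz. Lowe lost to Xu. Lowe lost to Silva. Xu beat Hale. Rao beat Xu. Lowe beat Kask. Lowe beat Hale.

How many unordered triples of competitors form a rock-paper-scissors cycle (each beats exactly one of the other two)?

9

Win totals: Lowe 3, Silva 6, Kask 3, Rao 5, Cruz 3, Ito 0, Hale 3, Xu 5.
A competitor with w wins dominates both others in C(w,2) triples; summing gives 3 + 15 + 3 + 10 + 3 + 0 + 3 + 10 = 47 transitive triples.
Total triples C(8,3) = 56, so cyclic triples = 56 − 47 = 9.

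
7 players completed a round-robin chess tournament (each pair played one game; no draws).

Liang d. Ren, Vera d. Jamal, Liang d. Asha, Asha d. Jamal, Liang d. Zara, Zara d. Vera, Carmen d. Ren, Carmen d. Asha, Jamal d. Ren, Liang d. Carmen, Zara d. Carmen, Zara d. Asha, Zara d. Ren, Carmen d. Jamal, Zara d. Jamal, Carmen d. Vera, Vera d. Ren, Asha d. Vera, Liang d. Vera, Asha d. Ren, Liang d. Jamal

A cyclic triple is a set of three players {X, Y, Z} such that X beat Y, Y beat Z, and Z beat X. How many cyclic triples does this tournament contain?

0

Win totals: Liang 6, Zara 5, Ren 0, Vera 2, Carmen 4, Asha 3, Jamal 1.
A player with w wins dominates both others in C(w,2) triples; summing gives 15 + 10 + 0 + 1 + 6 + 3 + 0 = 35 transitive triples.
Total triples C(7,3) = 35, so cyclic triples = 35 − 35 = 0.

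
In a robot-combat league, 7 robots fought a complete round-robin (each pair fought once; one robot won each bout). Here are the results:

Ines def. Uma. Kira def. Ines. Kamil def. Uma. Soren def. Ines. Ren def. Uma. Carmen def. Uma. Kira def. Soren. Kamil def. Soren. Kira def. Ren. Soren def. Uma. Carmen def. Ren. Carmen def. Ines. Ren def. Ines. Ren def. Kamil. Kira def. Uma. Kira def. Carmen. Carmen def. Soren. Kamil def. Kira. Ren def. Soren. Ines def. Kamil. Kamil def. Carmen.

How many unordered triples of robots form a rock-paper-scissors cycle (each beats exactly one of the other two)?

Win totals: Ines 2, Kamil 4, Carmen 4, Soren 2, Ren 4, Uma 0, Kira 5.
A robot with w wins dominates both others in C(w,2) triples; summing gives 1 + 6 + 6 + 1 + 6 + 0 + 10 = 30 transitive triples.
Total triples C(7,3) = 35, so cyclic triples = 35 − 30 = 5.

5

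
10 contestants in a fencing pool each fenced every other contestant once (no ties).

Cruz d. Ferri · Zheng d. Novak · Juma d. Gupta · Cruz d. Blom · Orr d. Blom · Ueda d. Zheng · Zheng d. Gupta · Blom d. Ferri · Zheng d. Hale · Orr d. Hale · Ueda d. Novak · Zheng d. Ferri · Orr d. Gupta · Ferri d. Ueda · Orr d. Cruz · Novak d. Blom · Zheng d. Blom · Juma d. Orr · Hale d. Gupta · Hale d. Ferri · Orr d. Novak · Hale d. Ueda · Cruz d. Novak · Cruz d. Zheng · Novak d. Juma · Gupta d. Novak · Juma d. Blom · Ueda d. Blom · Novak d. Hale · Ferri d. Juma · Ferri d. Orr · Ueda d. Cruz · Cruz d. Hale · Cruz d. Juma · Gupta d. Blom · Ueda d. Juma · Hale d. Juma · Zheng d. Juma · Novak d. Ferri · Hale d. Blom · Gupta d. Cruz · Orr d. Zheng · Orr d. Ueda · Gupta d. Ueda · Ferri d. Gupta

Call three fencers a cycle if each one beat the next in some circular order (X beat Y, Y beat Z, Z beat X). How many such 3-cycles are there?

Win totals: Hale 5, Novak 4, Ueda 5, Orr 7, Ferri 4, Juma 3, Blom 1, Zheng 6, Cruz 6, Gupta 4.
A fencer with w wins dominates both others in C(w,2) triples; summing gives 10 + 6 + 10 + 21 + 6 + 3 + 0 + 15 + 15 + 6 = 92 transitive triples.
Total triples C(10,3) = 120, so cyclic triples = 120 − 92 = 28.

28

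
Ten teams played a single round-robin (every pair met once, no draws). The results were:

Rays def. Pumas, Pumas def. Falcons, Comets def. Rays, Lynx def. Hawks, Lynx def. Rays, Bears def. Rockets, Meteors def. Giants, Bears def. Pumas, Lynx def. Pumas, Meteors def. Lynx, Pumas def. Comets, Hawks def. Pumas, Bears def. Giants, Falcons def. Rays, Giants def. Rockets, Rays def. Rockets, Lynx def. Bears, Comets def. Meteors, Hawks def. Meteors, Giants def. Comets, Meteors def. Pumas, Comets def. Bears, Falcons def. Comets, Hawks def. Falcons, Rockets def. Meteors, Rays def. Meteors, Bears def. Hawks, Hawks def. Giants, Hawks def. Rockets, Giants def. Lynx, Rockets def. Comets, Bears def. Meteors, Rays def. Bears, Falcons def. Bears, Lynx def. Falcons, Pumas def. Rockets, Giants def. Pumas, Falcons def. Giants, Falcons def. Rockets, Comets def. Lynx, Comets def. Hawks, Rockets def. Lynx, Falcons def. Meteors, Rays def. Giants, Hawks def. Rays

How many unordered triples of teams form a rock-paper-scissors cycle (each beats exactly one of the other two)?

Win totals: Giants 4, Falcons 6, Pumas 3, Lynx 5, Comets 5, Rockets 3, Rays 5, Meteors 3, Bears 5, Hawks 6.
A team with w wins dominates both others in C(w,2) triples; summing gives 6 + 15 + 3 + 10 + 10 + 3 + 10 + 3 + 10 + 15 = 85 transitive triples.
Total triples C(10,3) = 120, so cyclic triples = 120 − 85 = 35.

35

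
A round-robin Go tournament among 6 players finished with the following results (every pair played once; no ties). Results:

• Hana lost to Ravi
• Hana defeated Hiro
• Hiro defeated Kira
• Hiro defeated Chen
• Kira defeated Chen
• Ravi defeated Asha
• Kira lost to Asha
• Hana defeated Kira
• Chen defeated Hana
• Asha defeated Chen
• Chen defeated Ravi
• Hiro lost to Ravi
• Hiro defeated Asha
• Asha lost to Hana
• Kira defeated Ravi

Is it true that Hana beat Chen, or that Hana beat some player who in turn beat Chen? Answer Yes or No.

Hana did not beat Chen directly.
Hana beat Kira, Asha, Hiro. Of those, Kira beat Chen.

Yes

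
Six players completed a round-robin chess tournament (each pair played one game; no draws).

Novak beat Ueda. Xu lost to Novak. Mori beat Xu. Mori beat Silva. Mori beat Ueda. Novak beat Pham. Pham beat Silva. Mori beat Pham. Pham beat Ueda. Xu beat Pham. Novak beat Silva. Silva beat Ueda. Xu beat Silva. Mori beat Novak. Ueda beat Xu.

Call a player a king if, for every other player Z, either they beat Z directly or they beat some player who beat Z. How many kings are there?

1

Novak cannot reach Mori in two steps.
Mori reaches everyone (king).
Xu cannot reach Novak, Mori in two steps.
Pham cannot reach Novak, Mori in two steps.
Ueda cannot reach Novak, Mori in two steps.
Silva cannot reach Novak, Mori, Pham in two steps.
Kings: Mori — 1.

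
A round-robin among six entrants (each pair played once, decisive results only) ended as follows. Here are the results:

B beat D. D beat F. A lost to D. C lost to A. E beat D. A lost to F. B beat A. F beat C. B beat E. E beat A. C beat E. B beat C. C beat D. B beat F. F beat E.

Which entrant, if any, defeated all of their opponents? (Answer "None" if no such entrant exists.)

B

B has 5 wins out of 5 opponents — a perfect record.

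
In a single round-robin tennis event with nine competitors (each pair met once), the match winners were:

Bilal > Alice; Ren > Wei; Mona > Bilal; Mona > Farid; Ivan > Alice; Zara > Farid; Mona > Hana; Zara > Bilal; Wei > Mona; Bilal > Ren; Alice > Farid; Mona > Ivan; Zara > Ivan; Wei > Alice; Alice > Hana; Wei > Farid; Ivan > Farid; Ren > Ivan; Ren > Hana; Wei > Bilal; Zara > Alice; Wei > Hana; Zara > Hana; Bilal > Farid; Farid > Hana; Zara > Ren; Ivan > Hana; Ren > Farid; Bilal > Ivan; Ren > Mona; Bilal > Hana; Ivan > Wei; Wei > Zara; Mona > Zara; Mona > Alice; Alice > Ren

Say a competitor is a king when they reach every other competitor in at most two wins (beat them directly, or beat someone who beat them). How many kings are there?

Alice cannot reach Zara, Bilal in two steps.
Farid cannot reach Alice, Mona, Zara, Ivan, Bilal, Wei, Ren in two steps.
Mona reaches everyone (king).
Zara reaches everyone (king).
Ivan reaches everyone (king).
Bilal cannot reach Zara in two steps.
Wei reaches everyone (king).
Hana cannot reach Alice, Farid, Mona, Zara, Ivan, Bilal, Wei, Ren in two steps.
Ren reaches everyone (king).
Kings: Mona, Zara, Ivan, Wei, Ren — 5.

5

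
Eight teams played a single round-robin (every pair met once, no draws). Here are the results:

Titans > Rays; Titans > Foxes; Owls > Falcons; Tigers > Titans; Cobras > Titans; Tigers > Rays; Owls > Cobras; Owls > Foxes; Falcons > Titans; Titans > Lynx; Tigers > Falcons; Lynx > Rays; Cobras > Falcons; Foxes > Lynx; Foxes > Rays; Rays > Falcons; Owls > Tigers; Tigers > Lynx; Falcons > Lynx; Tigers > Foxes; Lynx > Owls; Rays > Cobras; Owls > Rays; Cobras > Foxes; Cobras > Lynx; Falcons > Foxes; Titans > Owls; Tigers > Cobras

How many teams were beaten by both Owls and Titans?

Owls beat: Cobras, Foxes, Rays, Falcons, Tigers.
Titans beat: Owls, Foxes, Rays, Lynx.
Both beat: Foxes, Rays — 2.

2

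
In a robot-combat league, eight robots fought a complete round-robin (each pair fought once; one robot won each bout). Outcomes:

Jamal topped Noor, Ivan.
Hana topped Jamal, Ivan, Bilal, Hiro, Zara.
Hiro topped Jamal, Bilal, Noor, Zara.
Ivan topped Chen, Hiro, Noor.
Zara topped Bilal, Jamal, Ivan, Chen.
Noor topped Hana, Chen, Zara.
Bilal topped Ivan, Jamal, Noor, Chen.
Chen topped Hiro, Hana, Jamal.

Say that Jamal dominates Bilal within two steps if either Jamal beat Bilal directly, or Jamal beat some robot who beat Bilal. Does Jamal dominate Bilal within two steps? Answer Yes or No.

No

Jamal did not beat Bilal directly.
Jamal beat Ivan, Noor, but each of them lost to Bilal. No two-step path.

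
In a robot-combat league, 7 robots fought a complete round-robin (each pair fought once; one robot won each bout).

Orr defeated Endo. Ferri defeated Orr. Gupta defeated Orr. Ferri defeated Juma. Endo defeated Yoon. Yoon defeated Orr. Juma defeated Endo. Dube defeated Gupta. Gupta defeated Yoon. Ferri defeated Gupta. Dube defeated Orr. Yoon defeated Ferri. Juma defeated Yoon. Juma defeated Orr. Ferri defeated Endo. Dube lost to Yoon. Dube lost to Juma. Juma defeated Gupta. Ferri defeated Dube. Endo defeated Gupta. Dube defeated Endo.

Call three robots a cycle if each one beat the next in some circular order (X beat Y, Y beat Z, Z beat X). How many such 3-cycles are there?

Win totals: Ferri 5, Dube 3, Gupta 2, Endo 2, Orr 1, Juma 5, Yoon 3.
A robot with w wins dominates both others in C(w,2) triples; summing gives 10 + 3 + 1 + 1 + 0 + 10 + 3 = 28 transitive triples.
Total triples C(7,3) = 35, so cyclic triples = 35 − 28 = 7.

7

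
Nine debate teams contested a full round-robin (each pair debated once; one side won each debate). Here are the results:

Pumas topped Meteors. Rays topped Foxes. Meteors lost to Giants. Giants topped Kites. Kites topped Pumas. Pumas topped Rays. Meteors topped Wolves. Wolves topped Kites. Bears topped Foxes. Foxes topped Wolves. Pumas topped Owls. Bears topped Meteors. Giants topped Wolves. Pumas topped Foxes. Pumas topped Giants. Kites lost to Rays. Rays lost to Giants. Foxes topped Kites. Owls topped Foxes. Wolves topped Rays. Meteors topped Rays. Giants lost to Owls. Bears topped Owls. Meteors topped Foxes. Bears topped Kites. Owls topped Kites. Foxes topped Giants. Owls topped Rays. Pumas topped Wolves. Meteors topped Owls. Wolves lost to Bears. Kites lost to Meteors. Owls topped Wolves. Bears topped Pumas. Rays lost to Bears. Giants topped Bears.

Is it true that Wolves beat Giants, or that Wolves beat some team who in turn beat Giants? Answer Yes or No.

Wolves did not beat Giants directly.
Wolves beat Rays, Kites, but each of them lost to Giants. No two-step path.

No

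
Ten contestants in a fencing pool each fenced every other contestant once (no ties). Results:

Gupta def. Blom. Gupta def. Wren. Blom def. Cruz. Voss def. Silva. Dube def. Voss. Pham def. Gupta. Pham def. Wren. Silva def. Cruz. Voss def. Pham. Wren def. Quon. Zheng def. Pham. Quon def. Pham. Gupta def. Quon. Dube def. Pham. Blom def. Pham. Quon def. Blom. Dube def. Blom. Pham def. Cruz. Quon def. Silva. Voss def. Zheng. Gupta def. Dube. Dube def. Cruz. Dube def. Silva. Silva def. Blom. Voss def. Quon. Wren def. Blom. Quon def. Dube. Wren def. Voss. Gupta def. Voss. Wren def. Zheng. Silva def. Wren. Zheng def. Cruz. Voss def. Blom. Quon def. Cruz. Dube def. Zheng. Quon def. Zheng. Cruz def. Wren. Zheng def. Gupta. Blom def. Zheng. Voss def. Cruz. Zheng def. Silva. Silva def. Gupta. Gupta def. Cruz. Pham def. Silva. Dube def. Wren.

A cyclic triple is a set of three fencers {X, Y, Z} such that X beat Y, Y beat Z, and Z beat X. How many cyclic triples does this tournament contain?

27

Win totals: Silva 4, Dube 7, Cruz 1, Pham 4, Voss 6, Wren 4, Blom 3, Gupta 6, Quon 6, Zheng 4.
A fencer with w wins dominates both others in C(w,2) triples; summing gives 6 + 21 + 0 + 6 + 15 + 6 + 3 + 15 + 15 + 6 = 93 transitive triples.
Total triples C(10,3) = 120, so cyclic triples = 120 − 93 = 27.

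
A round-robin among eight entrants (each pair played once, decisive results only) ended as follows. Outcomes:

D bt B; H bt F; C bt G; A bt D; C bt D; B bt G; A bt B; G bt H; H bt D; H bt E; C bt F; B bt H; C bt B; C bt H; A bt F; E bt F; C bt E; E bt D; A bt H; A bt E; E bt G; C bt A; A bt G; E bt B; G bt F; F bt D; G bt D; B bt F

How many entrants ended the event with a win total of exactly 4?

Win totals: A 6, B 3, C 7, D 1, E 4, F 1, G 3, H 3.
Exactly 4: E — 1 entrant.

1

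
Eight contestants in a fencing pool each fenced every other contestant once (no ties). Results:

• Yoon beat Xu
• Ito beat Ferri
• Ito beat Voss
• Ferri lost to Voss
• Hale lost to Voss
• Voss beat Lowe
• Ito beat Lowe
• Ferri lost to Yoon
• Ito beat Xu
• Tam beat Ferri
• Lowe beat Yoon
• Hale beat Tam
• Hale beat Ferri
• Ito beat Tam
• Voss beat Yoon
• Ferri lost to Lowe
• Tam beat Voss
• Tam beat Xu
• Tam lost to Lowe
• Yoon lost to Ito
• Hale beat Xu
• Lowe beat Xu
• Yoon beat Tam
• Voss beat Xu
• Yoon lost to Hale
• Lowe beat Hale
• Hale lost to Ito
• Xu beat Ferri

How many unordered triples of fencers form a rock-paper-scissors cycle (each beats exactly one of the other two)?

3

Win totals: Ito 7, Tam 3, Yoon 3, Voss 5, Xu 1, Lowe 5, Ferri 0, Hale 4.
A fencer with w wins dominates both others in C(w,2) triples; summing gives 21 + 3 + 3 + 10 + 0 + 10 + 0 + 6 = 53 transitive triples.
Total triples C(8,3) = 56, so cyclic triples = 56 − 53 = 3.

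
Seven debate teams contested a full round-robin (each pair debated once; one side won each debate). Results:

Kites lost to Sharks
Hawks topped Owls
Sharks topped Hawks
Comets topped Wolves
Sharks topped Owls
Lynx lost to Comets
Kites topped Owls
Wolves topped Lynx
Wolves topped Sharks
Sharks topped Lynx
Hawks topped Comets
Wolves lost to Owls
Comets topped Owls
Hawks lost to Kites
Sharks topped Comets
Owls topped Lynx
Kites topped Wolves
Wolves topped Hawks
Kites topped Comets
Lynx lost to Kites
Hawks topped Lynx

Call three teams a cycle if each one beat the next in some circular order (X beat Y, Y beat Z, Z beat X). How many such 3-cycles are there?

Win totals: Lynx 0, Comets 3, Hawks 3, Sharks 5, Wolves 3, Kites 5, Owls 2.
A team with w wins dominates both others in C(w,2) triples; summing gives 0 + 3 + 3 + 10 + 3 + 10 + 1 = 30 transitive triples.
Total triples C(7,3) = 35, so cyclic triples = 35 − 30 = 5.

5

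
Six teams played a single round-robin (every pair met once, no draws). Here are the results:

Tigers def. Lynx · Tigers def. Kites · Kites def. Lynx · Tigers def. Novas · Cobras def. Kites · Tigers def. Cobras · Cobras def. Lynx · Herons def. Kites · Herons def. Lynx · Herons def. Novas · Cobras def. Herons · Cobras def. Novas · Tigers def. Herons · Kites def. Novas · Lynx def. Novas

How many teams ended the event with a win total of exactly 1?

Win totals: Kites 2, Herons 3, Tigers 5, Cobras 4, Novas 0, Lynx 1.
Exactly 1: Lynx — 1 team.

1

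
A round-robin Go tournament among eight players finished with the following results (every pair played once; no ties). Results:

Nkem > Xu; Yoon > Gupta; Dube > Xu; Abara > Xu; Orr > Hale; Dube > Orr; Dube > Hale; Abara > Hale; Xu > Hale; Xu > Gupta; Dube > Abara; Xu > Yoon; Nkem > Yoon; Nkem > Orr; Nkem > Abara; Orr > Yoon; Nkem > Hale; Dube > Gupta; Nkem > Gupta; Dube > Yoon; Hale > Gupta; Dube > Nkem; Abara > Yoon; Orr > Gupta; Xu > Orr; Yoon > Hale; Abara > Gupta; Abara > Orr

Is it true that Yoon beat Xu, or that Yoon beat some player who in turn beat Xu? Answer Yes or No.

No

Yoon did not beat Xu directly.
Yoon beat Hale, Gupta, but each of them lost to Xu. No two-step path.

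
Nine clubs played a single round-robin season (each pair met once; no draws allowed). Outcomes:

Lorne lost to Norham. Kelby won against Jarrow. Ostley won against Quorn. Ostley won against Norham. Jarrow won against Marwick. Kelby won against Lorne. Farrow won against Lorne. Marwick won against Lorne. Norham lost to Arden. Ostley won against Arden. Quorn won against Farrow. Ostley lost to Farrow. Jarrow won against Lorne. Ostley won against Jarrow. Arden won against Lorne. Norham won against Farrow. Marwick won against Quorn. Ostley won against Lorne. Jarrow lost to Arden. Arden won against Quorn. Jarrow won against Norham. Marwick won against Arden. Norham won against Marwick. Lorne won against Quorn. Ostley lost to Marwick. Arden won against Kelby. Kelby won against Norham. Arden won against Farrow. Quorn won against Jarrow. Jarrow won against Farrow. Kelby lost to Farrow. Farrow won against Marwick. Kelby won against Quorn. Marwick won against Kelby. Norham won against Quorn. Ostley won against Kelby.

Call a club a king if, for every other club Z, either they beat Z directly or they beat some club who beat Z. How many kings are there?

Farrow reaches everyone (king).
Jarrow reaches everyone (king).
Quorn cannot reach Arden in two steps.
Norham reaches everyone (king).
Lorne cannot reach Norham, Ostley, Kelby, Arden, Marwick in two steps.
Ostley reaches everyone (king).
Kelby cannot reach Ostley, Arden in two steps.
Arden reaches everyone (king).
Marwick reaches everyone (king).
Kings: Farrow, Jarrow, Norham, Ostley, Arden, Marwick — 6.

6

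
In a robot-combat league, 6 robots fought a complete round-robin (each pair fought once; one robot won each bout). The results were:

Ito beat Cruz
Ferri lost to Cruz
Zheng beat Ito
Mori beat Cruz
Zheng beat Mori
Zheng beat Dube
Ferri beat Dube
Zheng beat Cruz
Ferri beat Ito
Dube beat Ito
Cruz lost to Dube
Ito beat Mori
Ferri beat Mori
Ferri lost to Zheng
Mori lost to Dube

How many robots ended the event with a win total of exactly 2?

1

Win totals: Mori 1, Zheng 5, Ito 2, Ferri 3, Dube 3, Cruz 1.
Exactly 2: Ito — 1 robot.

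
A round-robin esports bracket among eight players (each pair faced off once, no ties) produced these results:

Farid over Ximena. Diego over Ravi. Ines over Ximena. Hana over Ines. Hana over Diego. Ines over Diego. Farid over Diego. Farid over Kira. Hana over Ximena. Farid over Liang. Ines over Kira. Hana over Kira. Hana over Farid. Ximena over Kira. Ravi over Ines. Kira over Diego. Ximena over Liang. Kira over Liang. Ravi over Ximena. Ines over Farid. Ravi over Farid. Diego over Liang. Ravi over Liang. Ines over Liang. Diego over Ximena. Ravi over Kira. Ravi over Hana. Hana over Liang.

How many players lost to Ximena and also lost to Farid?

2

Ximena beat: Liang, Kira.
Farid beat: Ximena, Diego, Liang, Kira.
Both beat: Liang, Kira — 2.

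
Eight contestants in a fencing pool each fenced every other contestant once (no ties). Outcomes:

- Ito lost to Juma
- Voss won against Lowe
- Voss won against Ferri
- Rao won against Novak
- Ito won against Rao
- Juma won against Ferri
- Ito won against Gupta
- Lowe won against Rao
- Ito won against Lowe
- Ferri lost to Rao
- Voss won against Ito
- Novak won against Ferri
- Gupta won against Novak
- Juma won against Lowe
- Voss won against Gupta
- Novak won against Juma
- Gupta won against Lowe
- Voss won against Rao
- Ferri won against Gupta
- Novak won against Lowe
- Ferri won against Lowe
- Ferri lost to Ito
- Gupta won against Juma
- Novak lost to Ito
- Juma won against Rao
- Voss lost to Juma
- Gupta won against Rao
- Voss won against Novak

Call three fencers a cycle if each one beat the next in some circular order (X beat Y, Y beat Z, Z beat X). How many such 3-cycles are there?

Win totals: Lowe 1, Voss 6, Rao 2, Juma 5, Gupta 4, Ito 5, Novak 3, Ferri 2.
A fencer with w wins dominates both others in C(w,2) triples; summing gives 0 + 15 + 1 + 10 + 6 + 10 + 3 + 1 = 46 transitive triples.
Total triples C(8,3) = 56, so cyclic triples = 56 − 46 = 10.

10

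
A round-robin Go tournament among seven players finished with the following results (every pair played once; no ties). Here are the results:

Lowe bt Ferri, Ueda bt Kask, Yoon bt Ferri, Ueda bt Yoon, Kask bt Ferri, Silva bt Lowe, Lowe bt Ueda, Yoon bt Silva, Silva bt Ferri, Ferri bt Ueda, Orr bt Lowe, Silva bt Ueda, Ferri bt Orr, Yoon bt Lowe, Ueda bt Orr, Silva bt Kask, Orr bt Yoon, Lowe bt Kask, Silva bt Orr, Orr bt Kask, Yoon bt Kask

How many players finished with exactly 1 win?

Win totals: Ferri 2, Kask 1, Yoon 4, Orr 3, Lowe 3, Silva 5, Ueda 3.
Exactly 1: Kask — 1 player.

1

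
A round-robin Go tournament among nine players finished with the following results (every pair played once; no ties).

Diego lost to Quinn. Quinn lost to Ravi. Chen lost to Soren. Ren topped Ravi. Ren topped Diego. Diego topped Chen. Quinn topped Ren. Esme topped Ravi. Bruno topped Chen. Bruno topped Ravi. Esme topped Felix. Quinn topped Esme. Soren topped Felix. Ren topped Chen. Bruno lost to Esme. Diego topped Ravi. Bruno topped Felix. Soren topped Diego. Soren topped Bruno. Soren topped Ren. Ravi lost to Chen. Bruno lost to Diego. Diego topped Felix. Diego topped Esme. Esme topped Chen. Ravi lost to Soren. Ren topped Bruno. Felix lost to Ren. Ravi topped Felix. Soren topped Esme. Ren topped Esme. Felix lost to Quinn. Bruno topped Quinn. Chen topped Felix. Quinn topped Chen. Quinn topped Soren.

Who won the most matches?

Soren

Win totals: Ravi 2, Quinn 6, Ren 6, Esme 4, Diego 5, Bruno 4, Felix 0, Soren 7, Chen 2.
Soren leads with 7 wins (next highest: 6).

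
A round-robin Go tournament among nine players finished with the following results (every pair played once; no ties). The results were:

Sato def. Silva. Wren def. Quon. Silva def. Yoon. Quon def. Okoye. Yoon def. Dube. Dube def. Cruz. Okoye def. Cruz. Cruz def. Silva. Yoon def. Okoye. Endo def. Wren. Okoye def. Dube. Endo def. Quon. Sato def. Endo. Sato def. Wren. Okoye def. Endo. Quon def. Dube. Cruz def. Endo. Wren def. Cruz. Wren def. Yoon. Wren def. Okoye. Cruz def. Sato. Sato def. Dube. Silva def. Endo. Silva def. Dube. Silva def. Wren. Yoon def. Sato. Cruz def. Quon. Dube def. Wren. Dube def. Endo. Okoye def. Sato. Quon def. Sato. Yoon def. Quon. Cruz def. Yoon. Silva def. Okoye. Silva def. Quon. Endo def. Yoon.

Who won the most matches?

Silva

Win totals: Cruz 5, Dube 3, Quon 3, Endo 3, Okoye 4, Sato 4, Wren 4, Yoon 4, Silva 6.
Silva leads with 6 wins (next highest: 5).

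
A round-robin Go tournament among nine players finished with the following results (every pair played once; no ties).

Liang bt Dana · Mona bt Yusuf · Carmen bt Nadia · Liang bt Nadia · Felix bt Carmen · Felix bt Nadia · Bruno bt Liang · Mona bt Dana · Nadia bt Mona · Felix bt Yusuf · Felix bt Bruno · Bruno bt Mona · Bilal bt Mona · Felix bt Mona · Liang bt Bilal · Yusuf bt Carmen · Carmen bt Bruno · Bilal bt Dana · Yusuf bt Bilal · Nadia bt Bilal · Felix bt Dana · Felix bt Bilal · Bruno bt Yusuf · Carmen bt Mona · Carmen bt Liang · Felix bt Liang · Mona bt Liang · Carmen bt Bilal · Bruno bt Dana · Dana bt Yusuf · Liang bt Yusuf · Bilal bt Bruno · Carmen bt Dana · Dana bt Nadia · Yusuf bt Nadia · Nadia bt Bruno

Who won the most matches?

Win totals: Bilal 3, Mona 3, Carmen 6, Yusuf 3, Felix 8, Liang 4, Nadia 3, Bruno 4, Dana 2.
Felix leads with 8 wins (next highest: 6).

Felix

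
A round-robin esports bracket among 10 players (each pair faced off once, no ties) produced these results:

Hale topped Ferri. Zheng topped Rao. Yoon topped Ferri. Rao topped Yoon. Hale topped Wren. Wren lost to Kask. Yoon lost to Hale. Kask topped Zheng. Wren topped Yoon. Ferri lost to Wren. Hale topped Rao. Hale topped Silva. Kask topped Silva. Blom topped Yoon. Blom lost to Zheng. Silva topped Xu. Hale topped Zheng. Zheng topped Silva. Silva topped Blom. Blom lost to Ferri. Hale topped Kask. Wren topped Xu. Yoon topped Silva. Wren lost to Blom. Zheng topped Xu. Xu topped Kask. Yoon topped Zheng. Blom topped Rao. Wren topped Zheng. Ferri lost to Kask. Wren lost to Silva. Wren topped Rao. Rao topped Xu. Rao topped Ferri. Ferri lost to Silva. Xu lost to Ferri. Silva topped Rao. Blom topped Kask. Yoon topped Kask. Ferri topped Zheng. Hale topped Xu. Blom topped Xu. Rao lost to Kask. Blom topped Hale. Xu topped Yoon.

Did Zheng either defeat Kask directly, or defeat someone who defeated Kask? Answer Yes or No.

Zheng did not beat Kask directly.
Zheng beat Xu, Silva, Blom, Rao. Of those, Xu beat Kask.

Yes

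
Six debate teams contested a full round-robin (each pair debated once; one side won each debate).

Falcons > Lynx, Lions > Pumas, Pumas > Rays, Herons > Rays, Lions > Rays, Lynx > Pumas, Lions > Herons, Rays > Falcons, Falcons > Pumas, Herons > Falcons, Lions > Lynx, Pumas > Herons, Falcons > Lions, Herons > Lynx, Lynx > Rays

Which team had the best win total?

Win totals: Falcons 3, Pumas 2, Rays 1, Lions 4, Herons 3, Lynx 2.
Lions leads with 4 wins (next highest: 3).

Lions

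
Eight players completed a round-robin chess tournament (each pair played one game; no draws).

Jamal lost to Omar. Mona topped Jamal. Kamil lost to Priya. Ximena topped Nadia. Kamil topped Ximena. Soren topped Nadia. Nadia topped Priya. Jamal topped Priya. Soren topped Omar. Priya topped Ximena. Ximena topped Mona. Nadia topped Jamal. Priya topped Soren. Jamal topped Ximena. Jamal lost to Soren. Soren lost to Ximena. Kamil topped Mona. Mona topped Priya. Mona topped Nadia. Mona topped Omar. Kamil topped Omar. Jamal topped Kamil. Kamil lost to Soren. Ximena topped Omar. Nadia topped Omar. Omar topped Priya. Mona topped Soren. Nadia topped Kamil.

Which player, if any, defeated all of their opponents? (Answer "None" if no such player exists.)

Highest win total is Mona with 5 (out of 7 possible).
Mona lost to Ximena, Kamil, so no player went undefeated.

None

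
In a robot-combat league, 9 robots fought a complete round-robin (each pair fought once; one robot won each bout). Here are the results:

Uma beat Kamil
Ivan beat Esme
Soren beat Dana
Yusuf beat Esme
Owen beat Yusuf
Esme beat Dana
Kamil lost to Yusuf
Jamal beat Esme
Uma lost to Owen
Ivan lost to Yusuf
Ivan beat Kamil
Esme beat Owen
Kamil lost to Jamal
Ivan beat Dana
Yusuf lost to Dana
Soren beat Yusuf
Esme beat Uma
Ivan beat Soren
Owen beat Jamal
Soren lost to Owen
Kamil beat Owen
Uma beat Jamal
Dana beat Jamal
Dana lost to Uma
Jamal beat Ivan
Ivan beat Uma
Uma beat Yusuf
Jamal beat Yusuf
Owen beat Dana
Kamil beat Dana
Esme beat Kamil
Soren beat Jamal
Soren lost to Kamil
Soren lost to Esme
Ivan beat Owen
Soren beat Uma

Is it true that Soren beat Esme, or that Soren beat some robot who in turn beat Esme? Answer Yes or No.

Soren did not beat Esme directly.
Soren beat Yusuf, Jamal, Dana, Uma. Of those, Yusuf beat Esme.

Yes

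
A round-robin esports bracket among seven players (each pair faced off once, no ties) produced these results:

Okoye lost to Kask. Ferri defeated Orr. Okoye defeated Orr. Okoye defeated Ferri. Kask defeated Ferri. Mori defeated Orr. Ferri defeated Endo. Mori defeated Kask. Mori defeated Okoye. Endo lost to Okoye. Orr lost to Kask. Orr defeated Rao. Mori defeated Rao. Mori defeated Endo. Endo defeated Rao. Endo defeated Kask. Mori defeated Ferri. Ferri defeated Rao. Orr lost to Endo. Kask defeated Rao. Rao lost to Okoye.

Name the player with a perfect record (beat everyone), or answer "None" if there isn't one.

Mori

Mori has 6 wins out of 6 opponents — a perfect record.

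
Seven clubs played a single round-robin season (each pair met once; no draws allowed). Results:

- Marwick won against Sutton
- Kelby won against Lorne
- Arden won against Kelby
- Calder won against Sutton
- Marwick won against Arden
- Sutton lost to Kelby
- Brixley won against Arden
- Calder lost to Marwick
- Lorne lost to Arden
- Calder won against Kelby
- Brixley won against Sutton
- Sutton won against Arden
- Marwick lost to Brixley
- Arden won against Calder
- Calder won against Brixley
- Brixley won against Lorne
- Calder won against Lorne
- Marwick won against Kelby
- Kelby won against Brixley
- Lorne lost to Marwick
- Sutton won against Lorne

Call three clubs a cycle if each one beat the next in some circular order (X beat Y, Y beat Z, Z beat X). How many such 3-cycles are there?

Win totals: Calder 4, Brixley 4, Kelby 3, Sutton 2, Lorne 0, Arden 3, Marwick 5.
A club with w wins dominates both others in C(w,2) triples; summing gives 6 + 6 + 3 + 1 + 0 + 3 + 10 = 29 transitive triples.
Total triples C(7,3) = 35, so cyclic triples = 35 − 29 = 6.

6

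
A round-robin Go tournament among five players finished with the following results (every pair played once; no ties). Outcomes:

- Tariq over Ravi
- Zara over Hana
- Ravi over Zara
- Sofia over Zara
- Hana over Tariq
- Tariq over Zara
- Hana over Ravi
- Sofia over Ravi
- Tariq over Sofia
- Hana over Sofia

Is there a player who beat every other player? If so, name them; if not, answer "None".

Highest win total is Tariq with 3 (out of 4 possible).
Tariq lost to Hana, so no player went undefeated.

None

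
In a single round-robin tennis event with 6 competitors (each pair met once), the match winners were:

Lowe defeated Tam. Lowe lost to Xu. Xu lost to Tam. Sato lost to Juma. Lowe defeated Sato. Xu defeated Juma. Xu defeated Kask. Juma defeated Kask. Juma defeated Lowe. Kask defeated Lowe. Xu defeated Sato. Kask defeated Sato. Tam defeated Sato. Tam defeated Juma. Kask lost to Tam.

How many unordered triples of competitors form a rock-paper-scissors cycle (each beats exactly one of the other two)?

Of the C(6,3) = 20 triples, the cyclic ones are: {Tam, Juma, Lowe}; {Tam, Kask, Lowe}; {Tam, Xu, Lowe}.
That is 3.

3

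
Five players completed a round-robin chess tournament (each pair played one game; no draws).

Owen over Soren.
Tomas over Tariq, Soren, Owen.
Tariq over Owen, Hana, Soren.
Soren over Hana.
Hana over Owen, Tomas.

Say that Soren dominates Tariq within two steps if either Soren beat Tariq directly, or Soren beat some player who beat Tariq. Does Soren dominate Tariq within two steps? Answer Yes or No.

Soren did not beat Tariq directly.
Soren beat Hana, but each of them lost to Tariq. No two-step path.

No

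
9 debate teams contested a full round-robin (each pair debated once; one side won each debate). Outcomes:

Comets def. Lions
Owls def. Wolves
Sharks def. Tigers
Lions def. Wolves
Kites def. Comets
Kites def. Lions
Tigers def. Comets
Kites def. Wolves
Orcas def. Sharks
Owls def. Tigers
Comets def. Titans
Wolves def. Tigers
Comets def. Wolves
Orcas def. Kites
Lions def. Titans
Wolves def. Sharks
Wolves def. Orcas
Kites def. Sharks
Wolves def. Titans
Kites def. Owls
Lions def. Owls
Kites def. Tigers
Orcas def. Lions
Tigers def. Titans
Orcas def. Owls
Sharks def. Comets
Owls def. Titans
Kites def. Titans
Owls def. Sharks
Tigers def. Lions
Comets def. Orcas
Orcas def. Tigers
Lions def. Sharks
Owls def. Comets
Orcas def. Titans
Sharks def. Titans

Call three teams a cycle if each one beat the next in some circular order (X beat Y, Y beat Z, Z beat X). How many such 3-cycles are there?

Win totals: Lions 4, Wolves 4, Comets 4, Tigers 3, Sharks 3, Titans 0, Kites 7, Orcas 6, Owls 5.
A team with w wins dominates both others in C(w,2) triples; summing gives 6 + 6 + 6 + 3 + 3 + 0 + 21 + 15 + 10 = 70 transitive triples.
Total triples C(9,3) = 84, so cyclic triples = 84 − 70 = 14.

14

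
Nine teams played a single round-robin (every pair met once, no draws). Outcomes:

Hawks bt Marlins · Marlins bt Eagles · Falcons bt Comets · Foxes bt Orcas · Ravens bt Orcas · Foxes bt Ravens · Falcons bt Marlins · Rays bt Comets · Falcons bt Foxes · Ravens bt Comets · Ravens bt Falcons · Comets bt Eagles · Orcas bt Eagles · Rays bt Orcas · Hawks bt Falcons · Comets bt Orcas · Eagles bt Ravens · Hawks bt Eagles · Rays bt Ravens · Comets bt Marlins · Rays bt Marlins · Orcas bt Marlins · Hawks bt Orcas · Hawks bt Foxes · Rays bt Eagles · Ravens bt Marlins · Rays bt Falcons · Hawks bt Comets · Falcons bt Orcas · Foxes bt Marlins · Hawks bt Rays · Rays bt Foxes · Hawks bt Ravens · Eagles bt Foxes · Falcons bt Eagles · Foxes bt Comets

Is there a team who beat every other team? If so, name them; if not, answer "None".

Hawks

Hawks has 8 wins out of 8 opponents — a perfect record.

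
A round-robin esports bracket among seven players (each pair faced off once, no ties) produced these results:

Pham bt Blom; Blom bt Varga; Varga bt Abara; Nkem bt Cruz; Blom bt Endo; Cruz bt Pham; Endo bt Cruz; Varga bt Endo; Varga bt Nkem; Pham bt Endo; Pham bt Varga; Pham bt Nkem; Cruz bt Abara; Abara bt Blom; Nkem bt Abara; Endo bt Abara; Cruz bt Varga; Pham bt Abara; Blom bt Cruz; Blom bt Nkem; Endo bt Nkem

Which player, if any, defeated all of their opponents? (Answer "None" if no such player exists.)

None

Highest win total is Pham with 5 (out of 6 possible).
Pham lost to Cruz, so no player went undefeated.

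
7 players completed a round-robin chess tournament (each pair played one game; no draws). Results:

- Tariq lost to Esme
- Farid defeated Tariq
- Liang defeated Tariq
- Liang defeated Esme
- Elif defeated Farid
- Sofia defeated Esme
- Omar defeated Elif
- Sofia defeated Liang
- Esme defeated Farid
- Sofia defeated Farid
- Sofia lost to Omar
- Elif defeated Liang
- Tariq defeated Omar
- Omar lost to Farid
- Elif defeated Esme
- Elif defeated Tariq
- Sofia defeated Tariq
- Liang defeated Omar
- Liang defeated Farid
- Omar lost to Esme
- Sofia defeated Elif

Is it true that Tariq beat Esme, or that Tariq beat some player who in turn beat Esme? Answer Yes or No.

Tariq did not beat Esme directly.
Tariq beat Omar, but each of them lost to Esme. No two-step path.

No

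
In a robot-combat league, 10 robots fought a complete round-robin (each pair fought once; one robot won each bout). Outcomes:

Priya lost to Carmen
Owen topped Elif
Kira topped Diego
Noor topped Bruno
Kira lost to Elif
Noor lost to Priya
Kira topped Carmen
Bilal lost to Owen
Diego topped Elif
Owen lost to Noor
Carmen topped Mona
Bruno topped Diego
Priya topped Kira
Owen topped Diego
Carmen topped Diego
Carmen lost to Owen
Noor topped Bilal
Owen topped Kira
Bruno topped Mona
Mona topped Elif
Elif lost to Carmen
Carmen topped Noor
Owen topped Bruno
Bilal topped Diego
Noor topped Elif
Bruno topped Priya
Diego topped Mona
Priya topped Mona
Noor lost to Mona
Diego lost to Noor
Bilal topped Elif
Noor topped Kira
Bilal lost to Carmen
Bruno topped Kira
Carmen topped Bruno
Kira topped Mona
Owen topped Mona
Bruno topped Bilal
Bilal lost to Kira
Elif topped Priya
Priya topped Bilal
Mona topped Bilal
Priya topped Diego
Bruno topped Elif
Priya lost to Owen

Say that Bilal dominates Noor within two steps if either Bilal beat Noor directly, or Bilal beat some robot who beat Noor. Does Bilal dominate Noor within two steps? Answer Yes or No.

No

Bilal did not beat Noor directly.
Bilal beat Elif, Diego, but each of them lost to Noor. No two-step path.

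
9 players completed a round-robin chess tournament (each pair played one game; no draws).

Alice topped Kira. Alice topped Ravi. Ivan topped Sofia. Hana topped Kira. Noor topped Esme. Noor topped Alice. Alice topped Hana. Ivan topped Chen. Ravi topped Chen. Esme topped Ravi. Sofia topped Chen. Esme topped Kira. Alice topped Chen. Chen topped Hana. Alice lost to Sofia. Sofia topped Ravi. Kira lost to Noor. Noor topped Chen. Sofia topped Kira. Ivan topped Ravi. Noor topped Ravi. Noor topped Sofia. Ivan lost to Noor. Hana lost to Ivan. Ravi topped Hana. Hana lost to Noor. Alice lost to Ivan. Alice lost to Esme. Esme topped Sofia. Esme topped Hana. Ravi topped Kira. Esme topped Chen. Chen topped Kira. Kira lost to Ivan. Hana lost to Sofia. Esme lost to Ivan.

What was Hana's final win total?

Hana's results: beat Kira; lost to Ivan, Chen, Esme, Alice, Sofia, Noor, Ravi.
That is 1 win.

1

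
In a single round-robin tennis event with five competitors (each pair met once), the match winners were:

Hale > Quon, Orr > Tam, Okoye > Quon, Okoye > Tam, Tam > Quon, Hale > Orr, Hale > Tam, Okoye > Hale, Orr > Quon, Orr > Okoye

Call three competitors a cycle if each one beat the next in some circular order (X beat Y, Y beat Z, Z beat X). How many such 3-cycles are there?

1

Win totals: Hale 3, Tam 1, Orr 3, Okoye 3, Quon 0.
A competitor with w wins dominates both others in C(w,2) triples; summing gives 3 + 0 + 3 + 3 + 0 = 9 transitive triples.
Total triples C(5,3) = 10, so cyclic triples = 10 − 9 = 1.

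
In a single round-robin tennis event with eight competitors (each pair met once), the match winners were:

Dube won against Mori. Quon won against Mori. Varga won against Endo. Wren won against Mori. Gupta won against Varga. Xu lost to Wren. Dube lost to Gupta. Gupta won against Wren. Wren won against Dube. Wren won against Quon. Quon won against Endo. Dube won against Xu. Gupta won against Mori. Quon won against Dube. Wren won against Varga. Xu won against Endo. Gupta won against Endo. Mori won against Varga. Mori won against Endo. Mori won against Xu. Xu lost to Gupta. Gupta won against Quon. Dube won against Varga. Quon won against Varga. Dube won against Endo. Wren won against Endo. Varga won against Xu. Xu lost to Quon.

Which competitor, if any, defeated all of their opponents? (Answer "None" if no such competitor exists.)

Gupta

Gupta has 7 wins out of 7 opponents — a perfect record.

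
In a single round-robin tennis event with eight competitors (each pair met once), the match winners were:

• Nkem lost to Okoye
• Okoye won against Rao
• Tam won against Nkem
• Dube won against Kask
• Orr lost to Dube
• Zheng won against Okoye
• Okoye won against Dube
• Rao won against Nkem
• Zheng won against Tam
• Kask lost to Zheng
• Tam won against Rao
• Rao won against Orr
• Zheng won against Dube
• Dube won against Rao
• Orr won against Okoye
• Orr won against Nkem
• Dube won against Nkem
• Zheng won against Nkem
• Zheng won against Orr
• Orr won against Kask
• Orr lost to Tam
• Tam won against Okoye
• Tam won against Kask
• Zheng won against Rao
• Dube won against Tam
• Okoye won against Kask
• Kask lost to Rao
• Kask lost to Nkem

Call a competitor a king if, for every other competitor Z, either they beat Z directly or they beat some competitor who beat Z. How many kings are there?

1

Orr cannot reach Zheng, Tam in two steps.
Kask cannot reach Orr, Dube, Rao, Zheng, Tam, Nkem, Okoye in two steps.
Dube cannot reach Zheng in two steps.
Rao cannot reach Dube, Zheng, Tam in two steps.
Zheng reaches everyone (king).
Tam cannot reach Zheng in two steps.
Nkem cannot reach Orr, Dube, Rao, Zheng, Tam, Okoye in two steps.
Okoye cannot reach Zheng in two steps.
Kings: Zheng — 1.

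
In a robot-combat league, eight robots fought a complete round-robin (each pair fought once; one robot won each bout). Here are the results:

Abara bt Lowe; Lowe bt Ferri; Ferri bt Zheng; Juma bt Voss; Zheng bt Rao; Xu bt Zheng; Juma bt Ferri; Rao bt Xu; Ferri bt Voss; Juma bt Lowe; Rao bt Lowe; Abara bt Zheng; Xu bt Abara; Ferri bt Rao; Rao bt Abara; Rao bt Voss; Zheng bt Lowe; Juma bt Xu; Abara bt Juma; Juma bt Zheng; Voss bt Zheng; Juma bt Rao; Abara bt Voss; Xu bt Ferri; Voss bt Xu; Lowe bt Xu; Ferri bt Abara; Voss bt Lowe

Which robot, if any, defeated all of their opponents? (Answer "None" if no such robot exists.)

None

Highest win total is Juma with 6 (out of 7 possible).
Juma lost to Abara, so no robot went undefeated.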